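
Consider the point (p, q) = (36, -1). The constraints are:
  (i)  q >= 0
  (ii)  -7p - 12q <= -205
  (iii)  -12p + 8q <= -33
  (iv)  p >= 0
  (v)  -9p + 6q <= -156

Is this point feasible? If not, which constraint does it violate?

not feasible — violates (i)

Constraint (i): q = -1, which is not ≥ 0. All other constraints are satisfied.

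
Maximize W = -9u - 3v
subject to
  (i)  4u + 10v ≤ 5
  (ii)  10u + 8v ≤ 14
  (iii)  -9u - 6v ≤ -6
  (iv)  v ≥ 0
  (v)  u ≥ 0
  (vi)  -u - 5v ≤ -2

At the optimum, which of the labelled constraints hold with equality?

(i) and (iii)

Vertices and W = -9u - 3v:
  (5/11, 7/22) → W = -111/22
  (1/2, 3/10) → W = -27/5
  (6/13, 4/13) → W = -66/13

The maximum is at (5/11, 7/22). Substituting into each constraint, equality holds for (i) and (iii); the remaining constraints have slack.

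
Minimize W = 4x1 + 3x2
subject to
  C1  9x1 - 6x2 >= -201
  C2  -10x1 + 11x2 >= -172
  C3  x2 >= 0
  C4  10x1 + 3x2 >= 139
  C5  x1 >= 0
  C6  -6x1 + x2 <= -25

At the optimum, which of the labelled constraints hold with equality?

C3 and C4

Feasible corners and W = 4x1 + 3x2:
  (13, 53) → W = 211
  (86/5, 0) → W = 344/5
  (139/10, 0) → W = 278/5
  (107/14, 146/7) → W = 652/7
The feasible region is unbounded (it extends along (11, 10), (2, 3)), but W strictly increases along every unbounded feasible direction, so there is no improving ray and the minimum is attained at a vertex.

The minimum is at (139/10, 0). Substituting into each constraint, equality holds for C3 and C4; the remaining constraints have slack.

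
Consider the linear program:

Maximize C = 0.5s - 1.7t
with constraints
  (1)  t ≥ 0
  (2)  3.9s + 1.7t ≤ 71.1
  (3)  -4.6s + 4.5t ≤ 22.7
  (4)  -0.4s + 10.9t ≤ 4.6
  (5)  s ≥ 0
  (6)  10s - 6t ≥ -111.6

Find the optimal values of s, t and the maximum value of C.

Extreme points and C = 0.5s - 1.7t:
  (237/13, 0) → C = 237/26
  (0, 0) → C = 0
  (76717/4319, 4638/4319) → C = 304739/43190
  (0, 46/109) → C = -391/545

The optimum lies where t = 0 and 3.9s + 1.7t = 71.1.
Solving simultaneously gives s = 237/13, t = 0.

s = 237/13, t = 0, maximum C = 237/26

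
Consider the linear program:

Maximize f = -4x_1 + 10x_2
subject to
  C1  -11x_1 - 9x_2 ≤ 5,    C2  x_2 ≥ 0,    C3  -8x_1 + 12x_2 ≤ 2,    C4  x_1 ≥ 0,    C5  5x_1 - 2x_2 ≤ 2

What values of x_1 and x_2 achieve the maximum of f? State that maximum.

x_1 = 7/11, x_2 = 13/22, maximum f = 37/11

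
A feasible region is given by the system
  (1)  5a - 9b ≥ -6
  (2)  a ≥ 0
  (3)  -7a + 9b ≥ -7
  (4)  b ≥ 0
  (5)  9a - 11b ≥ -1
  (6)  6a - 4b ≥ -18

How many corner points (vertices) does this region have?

5

The feasible vertices (each the meet of two boundaries and inside every other half-plane) are:
  (13/2, 77/18)
  (57/26, 49/26)
  (0, 0)
  (0, 1/11)
  (1, 0)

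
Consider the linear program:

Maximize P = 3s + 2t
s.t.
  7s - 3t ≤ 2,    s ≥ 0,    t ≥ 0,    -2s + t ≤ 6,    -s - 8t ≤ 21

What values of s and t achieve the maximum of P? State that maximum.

Corner points and P = 3s + 2t:
  (2/7, 0) → P = 6/7
  (20, 46) → P = 152
  (0, 0) → P = 0
  (0, 6) → P = 12

The optimum lies where 7s - 3t = 2 and -2s + t = 6.
Solving simultaneously gives s = 20, t = 46.

s = 20, t = 46, maximum P = 152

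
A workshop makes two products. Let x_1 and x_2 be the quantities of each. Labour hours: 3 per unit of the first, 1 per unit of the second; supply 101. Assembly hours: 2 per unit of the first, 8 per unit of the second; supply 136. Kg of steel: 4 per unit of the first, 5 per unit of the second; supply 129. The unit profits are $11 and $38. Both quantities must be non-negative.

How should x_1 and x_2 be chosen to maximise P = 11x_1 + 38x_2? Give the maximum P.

x_1 = 16, x_2 = 13, maximum P = 670

Vertices and P = 11x_1 + 38x_2:
  (0, 0) → P = 0
  (0, 17) → P = 646
  (129/4, 0) → P = 1419/4
  (16, 13) → P = 670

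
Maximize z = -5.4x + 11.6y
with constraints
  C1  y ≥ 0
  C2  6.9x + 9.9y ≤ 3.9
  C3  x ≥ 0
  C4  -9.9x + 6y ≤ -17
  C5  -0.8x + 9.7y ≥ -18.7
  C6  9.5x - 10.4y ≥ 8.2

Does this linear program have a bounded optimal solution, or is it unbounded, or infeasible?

infeasible

The boundaries y = 0 and -9.9x + 6y = -17 meet at (170/99, 0), but that point violates 6.9x + 9.9y ≤ 3.9. Every candidate vertex is excluded by some other constraint, so the feasible region is empty.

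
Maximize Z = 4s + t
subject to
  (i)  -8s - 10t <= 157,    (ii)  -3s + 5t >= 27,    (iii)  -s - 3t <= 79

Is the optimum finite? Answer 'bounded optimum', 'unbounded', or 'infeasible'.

unbounded

From the feasible point (-211/14, -51/14), moving in the direction (5, 3) keeps every constraint satisfied while Z increases without bound.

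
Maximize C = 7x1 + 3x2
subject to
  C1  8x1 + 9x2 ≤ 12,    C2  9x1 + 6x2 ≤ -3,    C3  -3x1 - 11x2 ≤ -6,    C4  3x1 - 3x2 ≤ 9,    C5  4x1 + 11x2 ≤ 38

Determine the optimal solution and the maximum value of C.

Vertices and C = 7x1 + 3x2:
  (-3, 4) → C = -9
  (-105/26, 64/13) → C = -27/2
  (-23/27, 7/9) → C = -98/27
The feasible region is unbounded (it extends along (-11, 4), (-11, 3)), but C strictly decreases along every unbounded feasible direction, so there is no improving ray and the maximum is attained at a vertex.

x1 = -23/27, x2 = 7/9, maximum C = -98/27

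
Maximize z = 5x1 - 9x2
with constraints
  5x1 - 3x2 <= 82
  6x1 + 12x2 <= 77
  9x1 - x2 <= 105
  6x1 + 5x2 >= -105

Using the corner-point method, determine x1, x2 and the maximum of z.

x1 = 95/43, x2 = -1017/43, maximum z = 9628/43

Vertices and z = 5x1 - 9x2:
  (233/22, -213/22) → z = 1541/11
  (95/43, -1017/43) → z = 9628/43
  (1337/114, 21/38) → z = 161/3
  (-235/6, 26) → z = -2579/6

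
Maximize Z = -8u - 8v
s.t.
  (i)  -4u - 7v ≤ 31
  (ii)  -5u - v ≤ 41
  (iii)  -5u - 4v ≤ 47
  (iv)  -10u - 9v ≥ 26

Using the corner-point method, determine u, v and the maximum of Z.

Vertices and Z = -8u - 8v:
  (-256/31, 9/31) → Z = 1976/31
  (97/34, -103/17) → Z = 436/17
  (-49/5, 8) → Z = 72/5

u = -256/31, v = 9/31, maximum Z = 1976/31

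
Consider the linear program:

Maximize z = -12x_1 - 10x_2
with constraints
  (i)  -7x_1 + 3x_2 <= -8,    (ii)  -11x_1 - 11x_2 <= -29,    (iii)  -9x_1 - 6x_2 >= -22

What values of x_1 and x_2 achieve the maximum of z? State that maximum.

Vertices and z = -12x_1 - 10x_2:
  (35/22, 23/22) → z = -325/11
  (38/23, 82/69) → z = -2188/69
  (68/33, 19/33) → z = -1006/33

x_1 = 35/22, x_2 = 23/22, maximum z = -325/11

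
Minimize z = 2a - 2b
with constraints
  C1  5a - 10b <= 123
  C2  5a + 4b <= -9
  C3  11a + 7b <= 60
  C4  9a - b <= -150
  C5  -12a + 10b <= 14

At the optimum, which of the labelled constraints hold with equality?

Feasible corners and z = 2a - 2b:
  (-1623/85, -1857/85) → z = 468/85
  (-137/7, -773/35) → z = 176/35
  (-743/39, -279/13) → z = 188/39

The minimum is at (-743/39, -279/13). Substituting into each constraint, equality holds for C4 and C5; the remaining constraints have slack.

C4 and C5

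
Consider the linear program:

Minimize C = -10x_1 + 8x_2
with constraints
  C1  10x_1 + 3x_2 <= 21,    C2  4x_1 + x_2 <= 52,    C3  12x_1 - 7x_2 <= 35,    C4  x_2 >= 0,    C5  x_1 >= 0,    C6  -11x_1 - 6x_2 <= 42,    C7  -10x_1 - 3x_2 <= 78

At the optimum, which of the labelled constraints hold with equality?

Extreme points and C = -10x_1 + 8x_2:
  (21/10, 0) → C = -21
  (0, 7) → C = 56
  (0, 0) → C = 0

The minimum is at (21/10, 0). Substituting into each constraint, equality holds for C1 and C4; the remaining constraints have slack.

C1 and C4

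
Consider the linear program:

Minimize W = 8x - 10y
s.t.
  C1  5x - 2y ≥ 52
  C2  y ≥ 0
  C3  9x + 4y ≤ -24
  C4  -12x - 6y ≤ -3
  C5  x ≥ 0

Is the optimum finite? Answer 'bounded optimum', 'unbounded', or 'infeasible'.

The boundaries 5x - 2y = 52 and y = 0 meet at (52/5, 0), but that point violates 9x + 4y ≤ -24. Every candidate vertex is excluded by some other constraint, so the feasible region is empty.

infeasible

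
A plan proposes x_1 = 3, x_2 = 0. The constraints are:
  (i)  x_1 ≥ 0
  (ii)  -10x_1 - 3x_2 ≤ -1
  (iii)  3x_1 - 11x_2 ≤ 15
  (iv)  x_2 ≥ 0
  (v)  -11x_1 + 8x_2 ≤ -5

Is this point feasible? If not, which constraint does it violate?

feasible

(i): 3 ≥ 0 ✓
(ii): -30 ≤ -1 ✓
(iii): 9 ≤ 15 ✓
(iv): 0 ≥ 0 ✓
(v): -33 ≤ -5 ✓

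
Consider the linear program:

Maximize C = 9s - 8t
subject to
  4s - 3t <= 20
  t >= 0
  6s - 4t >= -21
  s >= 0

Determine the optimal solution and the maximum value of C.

s = 5, t = 0, maximum C = 45

The feasible region is unbounded (it extends along (3, 4), (2, 3)), but C strictly decreases along every unbounded feasible direction, so there is no improving ray and the maximum is attained at a vertex.

The binding constraints are 4s - 3t = 20 and t = 0.
Solving simultaneously gives s = 5, t = 0.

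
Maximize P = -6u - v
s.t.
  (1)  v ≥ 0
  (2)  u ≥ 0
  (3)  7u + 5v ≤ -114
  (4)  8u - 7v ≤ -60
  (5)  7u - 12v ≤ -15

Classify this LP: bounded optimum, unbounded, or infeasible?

infeasible

The boundaries v = 0 and 7u + 5v = -114 meet at (-114/7, 0), but that point violates u ≥ 0. Every candidate vertex is excluded by some other constraint, so the feasible region is empty.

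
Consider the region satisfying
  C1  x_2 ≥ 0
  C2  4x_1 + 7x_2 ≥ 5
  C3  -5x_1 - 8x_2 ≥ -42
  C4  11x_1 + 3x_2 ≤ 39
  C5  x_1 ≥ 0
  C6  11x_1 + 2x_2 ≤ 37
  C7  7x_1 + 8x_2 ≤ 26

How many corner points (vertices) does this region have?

Intersecting each pair of boundary lines and keeping only the points that satisfy every inequality leaves:
  (5/4, 0)
  (37/11, 0)
  (0, 5/7)
  (0, 13/4)
  (122/37, 27/74)

5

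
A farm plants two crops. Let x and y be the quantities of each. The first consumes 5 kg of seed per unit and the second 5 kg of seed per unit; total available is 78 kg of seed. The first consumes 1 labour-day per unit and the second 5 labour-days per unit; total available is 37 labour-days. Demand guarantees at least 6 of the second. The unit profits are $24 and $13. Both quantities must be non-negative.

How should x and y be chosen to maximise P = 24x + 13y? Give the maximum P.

x = 7, y = 6, maximum P = 246

Extreme points and P = 24x + 13y:
  (0, 37/5) → P = 481/5
  (0, 6) → P = 78
  (7, 6) → P = 246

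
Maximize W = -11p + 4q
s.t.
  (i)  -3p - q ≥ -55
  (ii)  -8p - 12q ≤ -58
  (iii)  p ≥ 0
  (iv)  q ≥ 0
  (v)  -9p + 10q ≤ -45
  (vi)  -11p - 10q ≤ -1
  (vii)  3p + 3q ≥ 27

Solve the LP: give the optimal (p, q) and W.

p = 135/19, q = 36/19, maximum W = -1341/19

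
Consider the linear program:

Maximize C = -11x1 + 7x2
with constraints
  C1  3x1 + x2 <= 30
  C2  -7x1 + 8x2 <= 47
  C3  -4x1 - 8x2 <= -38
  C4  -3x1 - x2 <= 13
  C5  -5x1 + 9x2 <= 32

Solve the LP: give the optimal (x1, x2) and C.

Feasible corners and C = -11x1 + 7x2:
  (101/10, -3/10) → C = -566/5
  (119/16, 123/16) → C = -28
  (43/38, 159/38) → C = 320/19

x1 = 43/38, x2 = 159/38, maximum C = 320/19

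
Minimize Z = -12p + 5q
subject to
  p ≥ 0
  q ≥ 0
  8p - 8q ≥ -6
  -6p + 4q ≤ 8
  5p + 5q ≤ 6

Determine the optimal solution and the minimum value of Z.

p = 6/5, q = 0, minimum Z = -72/5

Corner points and Z = -12p + 5q:
  (0, 0) → Z = 0
  (0, 3/4) → Z = 15/4
  (6/5, 0) → Z = -72/5
  (9/40, 39/40) → Z = 87/40

The optimum lies where q = 0 and 5p + 5q = 6.
Solving simultaneously gives p = 6/5, q = 0.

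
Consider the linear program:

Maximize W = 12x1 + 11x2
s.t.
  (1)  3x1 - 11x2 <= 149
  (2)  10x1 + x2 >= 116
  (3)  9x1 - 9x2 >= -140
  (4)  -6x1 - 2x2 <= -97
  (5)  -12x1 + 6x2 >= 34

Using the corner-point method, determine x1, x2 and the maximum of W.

x1 = 89/9, x2 = 229/9, maximum W = 3587/9

Vertices and W = 12x1 + 11x2:
  (904/99, 2444/99) → W = 37732/99
  (331/36, 433/18) → W = 6749/18
  (89/9, 229/9) → W = 3587/9

The binding constraints are 9x1 - 9x2 = -140 and -12x1 + 6x2 = 34.
Solving simultaneously gives x1 = 89/9, x2 = 229/9.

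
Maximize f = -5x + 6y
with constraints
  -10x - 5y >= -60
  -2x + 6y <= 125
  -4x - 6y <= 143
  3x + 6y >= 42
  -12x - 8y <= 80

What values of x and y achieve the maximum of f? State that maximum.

Extreme points and f = -5x + 6y:
  (-53/14, 137/7) → f = 1909/14
  (10/3, 16/3) → f = 46/3
  (-83/5, 153/10) → f = 874/5

x = -83/5, y = 153/10, maximum f = 874/5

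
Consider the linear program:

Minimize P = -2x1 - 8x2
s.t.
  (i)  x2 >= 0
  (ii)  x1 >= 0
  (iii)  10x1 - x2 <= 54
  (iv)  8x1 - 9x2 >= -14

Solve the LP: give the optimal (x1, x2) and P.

x1 = 250/41, x2 = 286/41, minimum P = -68

Corner points and P = -2x1 - 8x2:
  (0, 0) → P = 0
  (27/5, 0) → P = -54/5
  (0, 14/9) → P = -112/9
  (250/41, 286/41) → P = -68

The binding constraints are 10x1 - x2 = 54 and 8x1 - 9x2 = -14.
Solving simultaneously gives x1 = 250/41, x2 = 286/41.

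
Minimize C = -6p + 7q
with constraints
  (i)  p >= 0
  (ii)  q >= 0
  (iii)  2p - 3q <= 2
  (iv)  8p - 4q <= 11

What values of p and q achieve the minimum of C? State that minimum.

p = 25/16, q = 3/8, minimum C = -27/4

Extreme points and C = -6p + 7q:
  (0, 0) → C = 0
  (1, 0) → C = -6
  (25/16, 3/8) → C = -27/4
The feasible region is unbounded (it extends along (0, 1), (1, 2)), but C strictly increases along every unbounded feasible direction, so there is no improving ray and the minimum is attained at a vertex.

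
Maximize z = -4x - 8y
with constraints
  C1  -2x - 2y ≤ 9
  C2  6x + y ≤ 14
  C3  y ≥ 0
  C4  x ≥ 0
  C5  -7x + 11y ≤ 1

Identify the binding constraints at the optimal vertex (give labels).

C3 and C4

Feasible corners and z = -4x - 8y:
  (7/3, 0) → z = -28/3
  (153/73, 104/73) → z = -1444/73
  (0, 0) → z = 0
  (0, 1/11) → z = -8/11

The maximum is at (0, 0). Substituting into each constraint, equality holds for C3 and C4; the remaining constraints have slack.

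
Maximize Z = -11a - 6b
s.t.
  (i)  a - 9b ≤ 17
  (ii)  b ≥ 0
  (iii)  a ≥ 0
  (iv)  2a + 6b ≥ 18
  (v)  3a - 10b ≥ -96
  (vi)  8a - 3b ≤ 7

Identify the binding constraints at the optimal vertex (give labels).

(iii) and (iv)

Vertices and Z = -11a - 6b:
  (0, 3) → Z = -18
  (0, 48/5) → Z = -288/5
  (16/9, 65/27) → Z = -34
  (358/71, 789/71) → Z = -8672/71

The maximum is at (0, 3). Substituting into each constraint, equality holds for (iii) and (iv); the remaining constraints have slack.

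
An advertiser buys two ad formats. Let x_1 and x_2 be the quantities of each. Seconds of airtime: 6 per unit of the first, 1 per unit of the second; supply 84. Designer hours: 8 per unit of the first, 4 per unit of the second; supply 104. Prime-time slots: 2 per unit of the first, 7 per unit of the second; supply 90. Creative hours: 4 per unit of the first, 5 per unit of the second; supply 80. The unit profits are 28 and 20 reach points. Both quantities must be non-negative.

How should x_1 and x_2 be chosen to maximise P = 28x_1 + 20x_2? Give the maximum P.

x_1 = 25/3, x_2 = 28/3, maximum P = 420

Feasible corners and P = 28x_1 + 20x_2:
  (0, 0) → P = 0
  (0, 90/7) → P = 1800/7
  (13, 0) → P = 364
  (25/3, 28/3) → P = 420
  (55/9, 100/9) → P = 1180/3

The binding constraints are 8x_1 + 4x_2 = 104 and 4x_1 + 5x_2 = 80.
Solving simultaneously gives x_1 = 25/3, x_2 = 28/3.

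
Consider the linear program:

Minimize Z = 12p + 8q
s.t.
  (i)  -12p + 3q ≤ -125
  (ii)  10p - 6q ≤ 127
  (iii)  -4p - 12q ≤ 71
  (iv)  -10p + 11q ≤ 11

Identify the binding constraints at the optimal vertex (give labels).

Feasible corners and Z = 12p + 8q:
  (123/14, -137/21) → Z = 1118/21
  (704/51, 691/51) → Z = 13976/51
  (1463/50, 138/5) → Z = 14298/25

The minimum is at (123/14, -137/21). Substituting into each constraint, equality holds for (i) and (ii); the remaining constraints have slack.

(i) and (ii)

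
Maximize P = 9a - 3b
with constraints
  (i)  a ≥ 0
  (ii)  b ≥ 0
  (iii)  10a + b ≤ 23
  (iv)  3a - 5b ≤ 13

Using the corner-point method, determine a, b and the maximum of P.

Extreme points and P = 9a - 3b:
  (0, 0) → P = 0
  (0, 23) → P = -69
  (23/10, 0) → P = 207/10

At the optimal vertex, b = 0 and 10a + b = 23.
Solving simultaneously gives a = 23/10, b = 0.

a = 23/10, b = 0, maximum P = 207/10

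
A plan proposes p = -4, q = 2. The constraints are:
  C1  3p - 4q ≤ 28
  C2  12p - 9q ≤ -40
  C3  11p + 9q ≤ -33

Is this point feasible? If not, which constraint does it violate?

Constraint C3: 11p + 9q = -26, which is not ≤ -33. All other constraints are satisfied.

not feasible — violates C3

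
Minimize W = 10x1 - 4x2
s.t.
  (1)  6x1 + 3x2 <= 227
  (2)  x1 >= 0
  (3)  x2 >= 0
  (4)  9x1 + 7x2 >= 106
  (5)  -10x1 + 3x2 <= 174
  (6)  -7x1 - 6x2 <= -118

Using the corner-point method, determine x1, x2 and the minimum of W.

Vertices and W = 10x1 - 4x2:
  (227/6, 0) → W = 1135/3
  (53/16, 1657/24) → W = -5833/24
  (0, 58) → W = -232
  (0, 59/3) → W = -236/3
  (118/7, 0) → W = 1180/7

The optimum lies where 6x1 + 3x2 = 227 and -10x1 + 3x2 = 174.
Solving simultaneously gives x1 = 53/16, x2 = 1657/24.

x1 = 53/16, x2 = 1657/24, minimum W = -5833/24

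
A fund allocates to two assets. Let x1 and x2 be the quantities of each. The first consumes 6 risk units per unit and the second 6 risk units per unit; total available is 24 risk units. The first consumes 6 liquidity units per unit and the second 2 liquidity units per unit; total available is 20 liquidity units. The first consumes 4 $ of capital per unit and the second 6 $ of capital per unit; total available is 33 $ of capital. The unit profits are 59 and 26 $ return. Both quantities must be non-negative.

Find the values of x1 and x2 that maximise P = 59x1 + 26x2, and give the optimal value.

x1 = 3, x2 = 1, maximum P = 203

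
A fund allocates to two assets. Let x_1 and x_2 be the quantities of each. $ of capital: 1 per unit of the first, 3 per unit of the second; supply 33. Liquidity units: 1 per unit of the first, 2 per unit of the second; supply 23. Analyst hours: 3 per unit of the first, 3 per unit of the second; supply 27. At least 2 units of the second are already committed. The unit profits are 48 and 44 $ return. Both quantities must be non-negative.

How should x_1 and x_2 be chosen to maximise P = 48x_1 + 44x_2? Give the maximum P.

x_1 = 7, x_2 = 2, maximum P = 424

Extreme points and P = 48x_1 + 44x_2:
  (0, 9) → P = 396
  (0, 2) → P = 88
  (7, 2) → P = 424

The binding constraints are 3x_1 + 3x_2 = 27 and x_2 = 2.
Solving simultaneously gives x_1 = 7, x_2 = 2.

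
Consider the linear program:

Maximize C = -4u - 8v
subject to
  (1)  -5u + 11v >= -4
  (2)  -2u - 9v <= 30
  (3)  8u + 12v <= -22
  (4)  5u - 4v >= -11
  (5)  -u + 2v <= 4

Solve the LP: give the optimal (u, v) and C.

u = -137/35, v = -15/7, maximum C = 164/5

Extreme points and C = -4u - 8v:
  (-97/74, -71/74) → C = 478/37
  (-137/35, -15/7) → C = 164/5
  (-55/23, -11/46) → C = 264/23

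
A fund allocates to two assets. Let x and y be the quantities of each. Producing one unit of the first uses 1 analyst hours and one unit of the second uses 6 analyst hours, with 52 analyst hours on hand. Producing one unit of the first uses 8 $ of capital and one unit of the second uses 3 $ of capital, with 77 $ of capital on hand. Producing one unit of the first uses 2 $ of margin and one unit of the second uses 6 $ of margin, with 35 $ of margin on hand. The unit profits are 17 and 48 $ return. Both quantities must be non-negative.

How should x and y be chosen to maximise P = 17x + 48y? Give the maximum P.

Vertices and P = 17x + 48y:
  (0, 0) → P = 0
  (0, 35/6) → P = 280
  (77/8, 0) → P = 1309/8
  (17/2, 3) → P = 577/2

x = 17/2, y = 3, maximum P = 577/2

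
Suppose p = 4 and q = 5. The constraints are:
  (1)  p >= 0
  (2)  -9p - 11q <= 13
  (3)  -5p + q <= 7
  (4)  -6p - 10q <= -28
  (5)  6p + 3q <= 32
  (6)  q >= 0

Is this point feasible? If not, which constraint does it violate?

not feasible — violates (5)

Constraint (5): 6p + 3q = 39, which is not ≤ 32. All other constraints are satisfied.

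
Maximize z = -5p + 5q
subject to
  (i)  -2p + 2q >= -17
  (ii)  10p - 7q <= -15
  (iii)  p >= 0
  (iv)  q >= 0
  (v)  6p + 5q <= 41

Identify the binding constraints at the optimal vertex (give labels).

(iii) and (v)

Corner points and z = -5p + 5q:
  (0, 15/7) → z = 75/7
  (53/23, 125/23) → z = 360/23
  (0, 41/5) → z = 41

The maximum is at (0, 41/5). Substituting into each constraint, equality holds for (iii) and (v); the remaining constraints have slack.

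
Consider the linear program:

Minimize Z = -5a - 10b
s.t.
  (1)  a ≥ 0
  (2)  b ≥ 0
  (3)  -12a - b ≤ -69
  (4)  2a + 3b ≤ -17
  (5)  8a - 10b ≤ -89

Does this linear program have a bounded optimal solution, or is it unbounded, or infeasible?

The boundaries a = 0 and -12a - b = -69 meet at (0, 69), but that point violates 2a + 3b ≤ -17. Every candidate vertex is excluded by some other constraint, so the feasible region is empty.

infeasible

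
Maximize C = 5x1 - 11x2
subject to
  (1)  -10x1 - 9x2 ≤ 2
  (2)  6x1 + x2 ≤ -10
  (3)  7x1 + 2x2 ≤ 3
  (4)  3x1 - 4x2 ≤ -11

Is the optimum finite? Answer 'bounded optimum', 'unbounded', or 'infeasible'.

Extreme points and C = 5x1 - 11x2:
  (-2, 2) → C = -32
  (-23/5, 88/5) → C = -1083/5
The feasible region has finitely many vertices and no improving ray; the maximum is -32 at (-2, 2).

bounded optimum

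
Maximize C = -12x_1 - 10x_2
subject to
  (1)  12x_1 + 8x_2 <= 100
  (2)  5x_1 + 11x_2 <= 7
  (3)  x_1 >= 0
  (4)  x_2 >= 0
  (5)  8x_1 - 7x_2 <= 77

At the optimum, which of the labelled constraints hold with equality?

Extreme points and C = -12x_1 - 10x_2:
  (0, 7/11) → C = -70/11
  (7/5, 0) → C = -84/5
  (0, 0) → C = 0

The maximum is at (0, 0). Substituting into each constraint, equality holds for (3) and (4); the remaining constraints have slack.

(3) and (4)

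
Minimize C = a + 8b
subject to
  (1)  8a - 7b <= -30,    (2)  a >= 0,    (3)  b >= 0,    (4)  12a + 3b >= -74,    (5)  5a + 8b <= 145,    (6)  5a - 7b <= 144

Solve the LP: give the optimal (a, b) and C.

a = 0, b = 30/7, minimum C = 240/7

Extreme points and C = a + 8b:
  (0, 30/7) → C = 240/7
  (775/99, 1310/99) → C = 11255/99
  (0, 145/8) → C = 145

At the optimal vertex, 8a - 7b = -30 and a = 0.
Solving simultaneously gives a = 0, b = 30/7.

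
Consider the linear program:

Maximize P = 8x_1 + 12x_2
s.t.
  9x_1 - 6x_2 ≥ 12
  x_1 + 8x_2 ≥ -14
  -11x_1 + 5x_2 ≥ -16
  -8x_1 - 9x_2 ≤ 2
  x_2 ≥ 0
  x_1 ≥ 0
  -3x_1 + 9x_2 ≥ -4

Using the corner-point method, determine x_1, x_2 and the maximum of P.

Feasible corners and P = 8x_1 + 12x_2:
  (12/7, 4/7) → P = 144/7
  (4/3, 0) → P = 32/3
  (31/21, 1/21) → P = 260/21

At the optimal vertex, 9x_1 - 6x_2 = 12 and -11x_1 + 5x_2 = -16.
Solving simultaneously gives x_1 = 12/7, x_2 = 4/7.

x_1 = 12/7, x_2 = 4/7, maximum P = 144/7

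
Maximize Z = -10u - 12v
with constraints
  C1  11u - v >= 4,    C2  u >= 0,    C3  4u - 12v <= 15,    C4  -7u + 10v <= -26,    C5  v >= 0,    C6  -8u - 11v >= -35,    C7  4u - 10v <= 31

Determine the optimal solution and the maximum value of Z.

Feasible corners and Z = -10u - 12v:
  (15/4, 0) → Z = -75/2
  (117/28, 1/7) → Z = -87/2
  (26/7, 0) → Z = -260/7
  (636/157, 37/157) → Z = -6804/157

At the optimal vertex, -7u + 10v = -26 and v = 0.
Solving simultaneously gives u = 26/7, v = 0.

u = 26/7, v = 0, maximum Z = -260/7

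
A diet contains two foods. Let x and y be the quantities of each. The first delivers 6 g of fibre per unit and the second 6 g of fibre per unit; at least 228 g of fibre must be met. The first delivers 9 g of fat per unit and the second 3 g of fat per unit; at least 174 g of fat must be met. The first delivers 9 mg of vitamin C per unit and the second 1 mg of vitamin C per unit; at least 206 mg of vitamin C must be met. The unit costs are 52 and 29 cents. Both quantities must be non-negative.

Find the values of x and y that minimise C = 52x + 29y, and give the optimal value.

The feasible region is unbounded (it extends along (0, 1), (1, 0)), but C strictly increases along every unbounded feasible direction, so there is no improving ray and the minimum is attained at a vertex.

At the optimal vertex, 6x + 6y = 228 and 9x + y = 206.
Solving simultaneously gives x = 21, y = 17.

x = 21, y = 17, minimum C = 1585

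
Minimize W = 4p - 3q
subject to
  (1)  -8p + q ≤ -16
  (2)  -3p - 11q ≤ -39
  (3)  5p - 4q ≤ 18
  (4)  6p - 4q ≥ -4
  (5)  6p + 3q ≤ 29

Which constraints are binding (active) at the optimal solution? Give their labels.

(1) and (5)

Corner points and W = 4p - 3q:
  (215/91, 264/91) → W = 68/91
  (77/30, 68/15) → W = -10/3
  (202/57, 49/19) → W = 367/57

The minimum is at (77/30, 68/15). Substituting into each constraint, equality holds for (1) and (5); the remaining constraints have slack.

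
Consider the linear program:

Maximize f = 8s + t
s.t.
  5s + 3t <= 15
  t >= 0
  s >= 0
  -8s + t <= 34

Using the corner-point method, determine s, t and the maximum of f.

s = 3, t = 0, maximum f = 24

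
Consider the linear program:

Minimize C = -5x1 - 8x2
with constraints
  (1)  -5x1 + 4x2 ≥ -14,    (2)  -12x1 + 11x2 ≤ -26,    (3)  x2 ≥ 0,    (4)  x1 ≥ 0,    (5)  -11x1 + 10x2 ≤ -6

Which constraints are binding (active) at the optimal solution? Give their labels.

(1) and (2)

Feasible corners and C = -5x1 - 8x2:
  (50/7, 38/7) → C = -554/7
  (14/5, 0) → C = -14
  (13/6, 0) → C = -65/6

The minimum is at (50/7, 38/7). Substituting into each constraint, equality holds for (1) and (2); the remaining constraints have slack.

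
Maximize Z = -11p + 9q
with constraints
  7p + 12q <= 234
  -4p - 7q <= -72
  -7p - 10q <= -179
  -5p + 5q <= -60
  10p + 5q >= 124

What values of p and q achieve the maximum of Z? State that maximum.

p = 299/17, q = 95/17, maximum Z = -2434/17

Feasible corners and Z = -11p + 9q:
  (774, -432) → Z = -12402
  (378/19, 150/19) → Z = -2808/19
  (533/9, -212/9) → Z = -7771/9
  (299/17, 95/17) → Z = -2434/17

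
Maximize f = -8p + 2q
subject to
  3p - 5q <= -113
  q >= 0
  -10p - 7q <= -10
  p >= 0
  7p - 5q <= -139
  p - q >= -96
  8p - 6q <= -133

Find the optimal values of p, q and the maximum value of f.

p = 0, q = 96, maximum f = 192

Vertices and f = -8p + 2q:
  (0, 139/5) → f = 278/5
  (0, 96) → f = 192
  (341/2, 533/2) → f = -831

At the optimal vertex, p = 0 and p - q = -96.
Solving simultaneously gives p = 0, q = 96.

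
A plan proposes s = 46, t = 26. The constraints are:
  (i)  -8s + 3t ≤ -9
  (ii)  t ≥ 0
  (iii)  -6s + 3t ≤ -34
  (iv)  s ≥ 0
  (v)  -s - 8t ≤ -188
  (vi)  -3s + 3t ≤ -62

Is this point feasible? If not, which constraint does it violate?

not feasible — violates (vi)

Constraint (vi): -3s + 3t = -60, which is not ≤ -62. All other constraints are satisfied.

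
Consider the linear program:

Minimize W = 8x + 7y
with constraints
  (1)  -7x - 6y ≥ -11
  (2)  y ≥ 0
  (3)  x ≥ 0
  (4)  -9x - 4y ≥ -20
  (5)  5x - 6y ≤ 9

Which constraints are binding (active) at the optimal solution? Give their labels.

Extreme points and W = 8x + 7y:
  (11/7, 0) → W = 88/7
  (0, 11/6) → W = 77/6
  (0, 0) → W = 0

The minimum is at (0, 0). Substituting into each constraint, equality holds for (2) and (3); the remaining constraints have slack.

(2) and (3)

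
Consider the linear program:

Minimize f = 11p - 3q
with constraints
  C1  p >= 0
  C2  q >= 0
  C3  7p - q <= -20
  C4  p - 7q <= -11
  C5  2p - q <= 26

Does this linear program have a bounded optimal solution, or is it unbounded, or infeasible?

unbounded

From the feasible point (0, 20), moving in the direction (0, 1) keeps every constraint satisfied while f decreases without bound.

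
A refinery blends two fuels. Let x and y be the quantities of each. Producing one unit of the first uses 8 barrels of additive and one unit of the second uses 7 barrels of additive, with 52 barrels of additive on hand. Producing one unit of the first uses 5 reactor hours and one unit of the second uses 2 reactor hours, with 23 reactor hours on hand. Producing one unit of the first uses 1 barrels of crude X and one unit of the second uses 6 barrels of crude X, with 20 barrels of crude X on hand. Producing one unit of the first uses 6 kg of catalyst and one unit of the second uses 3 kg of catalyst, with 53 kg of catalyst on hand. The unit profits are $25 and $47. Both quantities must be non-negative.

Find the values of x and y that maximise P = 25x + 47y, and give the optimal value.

Extreme points and P = 25x + 47y:
  (0, 0) → P = 0
  (0, 10/3) → P = 470/3
  (23/5, 0) → P = 115
  (7/2, 11/4) → P = 867/4

x = 7/2, y = 11/4, maximum P = 867/4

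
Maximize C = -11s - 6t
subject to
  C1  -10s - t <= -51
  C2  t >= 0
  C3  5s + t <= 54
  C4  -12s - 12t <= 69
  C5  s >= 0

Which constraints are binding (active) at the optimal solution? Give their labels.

C1 and C2

Corner points and C = -11s - 6t:
  (51/10, 0) → C = -561/10
  (0, 51) → C = -306
  (54/5, 0) → C = -594/5
  (0, 54) → C = -324

The maximum is at (51/10, 0). Substituting into each constraint, equality holds for C1 and C2; the remaining constraints have slack.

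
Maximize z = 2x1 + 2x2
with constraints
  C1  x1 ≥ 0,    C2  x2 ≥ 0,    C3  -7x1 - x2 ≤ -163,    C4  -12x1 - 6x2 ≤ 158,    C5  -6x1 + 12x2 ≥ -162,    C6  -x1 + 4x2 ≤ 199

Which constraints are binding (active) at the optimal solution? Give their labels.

Extreme points and z = 2x1 + 2x2:
  (163/7, 0) → z = 326/7
  (27, 0) → z = 54
  (453/29, 1556/29) → z = 4018/29
  (253, 113) → z = 732

The maximum is at (253, 113). Substituting into each constraint, equality holds for C5 and C6; the remaining constraints have slack.

C5 and C6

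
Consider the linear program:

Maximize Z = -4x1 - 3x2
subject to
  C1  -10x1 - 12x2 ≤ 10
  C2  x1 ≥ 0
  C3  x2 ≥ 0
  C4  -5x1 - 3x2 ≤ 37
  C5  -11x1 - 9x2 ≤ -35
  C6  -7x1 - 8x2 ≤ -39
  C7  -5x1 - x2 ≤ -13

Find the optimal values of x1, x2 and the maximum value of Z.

x1 = 65/33, x2 = 104/33, maximum Z = -52/3

Vertices and Z = -4x1 - 3x2:
  (0, 13) → Z = -39
  (39/7, 0) → Z = -156/7
  (65/33, 104/33) → Z = -52/3
The feasible region is unbounded (it extends along (0, 1), (1, 0)), but Z strictly decreases along every unbounded feasible direction, so there is no improving ray and the maximum is attained at a vertex.

The binding constraints are -7x1 - 8x2 = -39 and -5x1 - x2 = -13.
Solving simultaneously gives x1 = 65/33, x2 = 104/33.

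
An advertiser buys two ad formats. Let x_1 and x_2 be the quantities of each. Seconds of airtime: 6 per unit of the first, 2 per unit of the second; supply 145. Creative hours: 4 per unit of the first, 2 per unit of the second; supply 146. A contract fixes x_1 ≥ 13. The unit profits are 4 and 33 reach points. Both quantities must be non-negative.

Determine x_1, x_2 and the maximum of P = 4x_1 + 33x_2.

Extreme points and P = 4x_1 + 33x_2:
  (145/6, 0) → P = 290/3
  (13, 0) → P = 52
  (13, 67/2) → P = 2315/2

At the optimal vertex, 6x_1 + 2x_2 = 145 and x_1 = 13.
Solving simultaneously gives x_1 = 13, x_2 = 67/2.

x_1 = 13, x_2 = 67/2, maximum P = 2315/2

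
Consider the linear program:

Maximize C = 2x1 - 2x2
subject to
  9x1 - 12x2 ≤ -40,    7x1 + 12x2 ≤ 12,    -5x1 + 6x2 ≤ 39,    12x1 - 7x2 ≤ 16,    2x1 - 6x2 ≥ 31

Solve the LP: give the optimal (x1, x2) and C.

x1 = -102/5, x2 = -359/30, maximum C = -253/15

Feasible corners and C = 2x1 - 2x2:
  (-38, -151/6) → C = -77/3
  (-102/5, -359/30) → C = -253/15
  (-70/3, -233/18) → C = -187/9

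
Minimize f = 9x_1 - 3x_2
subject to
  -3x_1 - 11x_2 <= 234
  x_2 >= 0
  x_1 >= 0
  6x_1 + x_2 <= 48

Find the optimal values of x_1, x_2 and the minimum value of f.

Vertices and f = 9x_1 - 3x_2:
  (0, 0) → f = 0
  (8, 0) → f = 72
  (0, 48) → f = -144

x_1 = 0, x_2 = 48, minimum f = -144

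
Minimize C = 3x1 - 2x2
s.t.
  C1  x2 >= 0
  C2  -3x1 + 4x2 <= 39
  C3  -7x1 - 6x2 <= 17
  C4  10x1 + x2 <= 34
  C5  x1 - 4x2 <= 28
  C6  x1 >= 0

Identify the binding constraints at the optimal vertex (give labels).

Feasible corners and C = 3x1 - 2x2:
  (17/5, 0) → C = 51/5
  (0, 0) → C = 0
  (97/43, 492/43) → C = -693/43
  (0, 39/4) → C = -39/2

The minimum is at (0, 39/4). Substituting into each constraint, equality holds for C2 and C6; the remaining constraints have slack.

C2 and C6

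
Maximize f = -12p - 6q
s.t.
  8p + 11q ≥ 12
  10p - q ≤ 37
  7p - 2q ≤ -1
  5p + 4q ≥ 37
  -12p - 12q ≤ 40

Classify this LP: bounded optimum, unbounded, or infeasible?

unbounded

From the feasible point (75/13, 269/13), moving in the direction (-4, 5) keeps every constraint satisfied while f increases without bound.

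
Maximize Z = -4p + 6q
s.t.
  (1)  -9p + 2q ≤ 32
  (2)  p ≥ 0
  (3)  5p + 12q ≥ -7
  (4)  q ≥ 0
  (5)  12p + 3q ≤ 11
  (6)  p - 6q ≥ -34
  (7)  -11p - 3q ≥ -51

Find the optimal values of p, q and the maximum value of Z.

p = 0, q = 11/3, maximum Z = 22

At the optimal vertex, p = 0 and 12p + 3q = 11.
Solving simultaneously gives p = 0, q = 11/3.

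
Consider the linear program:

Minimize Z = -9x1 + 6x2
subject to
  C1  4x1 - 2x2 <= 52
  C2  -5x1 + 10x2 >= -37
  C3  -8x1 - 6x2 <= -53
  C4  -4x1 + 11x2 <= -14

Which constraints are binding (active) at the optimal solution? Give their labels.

Corner points and Z = -9x1 + 6x2:
  (223/15, 56/15) → Z = -557/5
  (136/9, 38/9) → Z = -332/3
  (376/55, -31/110) → Z = -3477/55
  (667/112, 25/28) → Z = -5403/112

The minimum is at (223/15, 56/15). Substituting into each constraint, equality holds for C1 and C2; the remaining constraints have slack.

C1 and C2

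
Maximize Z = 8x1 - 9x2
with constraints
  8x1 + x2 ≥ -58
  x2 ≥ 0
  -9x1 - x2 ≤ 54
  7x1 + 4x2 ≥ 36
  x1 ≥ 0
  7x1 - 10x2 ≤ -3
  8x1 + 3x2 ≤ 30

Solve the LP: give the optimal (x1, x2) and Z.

x1 = 12/11, x2 = 78/11, maximum Z = -606/11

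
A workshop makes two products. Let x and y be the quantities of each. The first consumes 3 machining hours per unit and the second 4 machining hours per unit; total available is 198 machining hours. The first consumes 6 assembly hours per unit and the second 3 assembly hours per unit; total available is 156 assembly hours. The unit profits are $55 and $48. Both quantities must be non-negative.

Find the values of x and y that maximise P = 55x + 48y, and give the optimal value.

x = 2, y = 48, maximum P = 2414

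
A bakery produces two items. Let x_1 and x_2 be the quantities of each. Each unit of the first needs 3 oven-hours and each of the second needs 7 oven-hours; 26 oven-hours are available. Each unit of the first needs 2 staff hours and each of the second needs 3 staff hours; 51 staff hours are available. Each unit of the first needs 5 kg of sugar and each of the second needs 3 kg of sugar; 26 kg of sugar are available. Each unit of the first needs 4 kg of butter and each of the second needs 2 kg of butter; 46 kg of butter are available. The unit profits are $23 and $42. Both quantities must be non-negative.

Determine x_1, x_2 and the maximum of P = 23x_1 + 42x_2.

Vertices and P = 23x_1 + 42x_2:
  (0, 0) → P = 0
  (0, 26/7) → P = 156
  (26/5, 0) → P = 598/5
  (4, 2) → P = 176

x_1 = 4, x_2 = 2, maximum P = 176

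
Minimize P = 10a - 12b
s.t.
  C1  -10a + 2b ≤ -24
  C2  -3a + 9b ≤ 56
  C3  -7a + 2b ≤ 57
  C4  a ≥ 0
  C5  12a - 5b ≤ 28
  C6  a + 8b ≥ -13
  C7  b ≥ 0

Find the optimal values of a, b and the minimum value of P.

Feasible corners and P = 10a - 12b:
  (82/21, 158/21) → P = -1076/21
  (32/13, 4/13) → P = 272/13
  (532/93, 252/31) → P = -3752/93

The binding constraints are -10a + 2b = -24 and -3a + 9b = 56.
Solving simultaneously gives a = 82/21, b = 158/21.

a = 82/21, b = 158/21, minimum P = -1076/21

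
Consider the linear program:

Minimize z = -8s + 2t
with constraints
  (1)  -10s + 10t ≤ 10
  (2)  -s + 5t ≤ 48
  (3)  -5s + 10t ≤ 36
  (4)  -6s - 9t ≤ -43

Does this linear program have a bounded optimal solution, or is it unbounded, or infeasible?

unbounded

From the feasible point (26/5, 31/5), moving in the direction (9, -6) keeps every constraint satisfied while z decreases without bound.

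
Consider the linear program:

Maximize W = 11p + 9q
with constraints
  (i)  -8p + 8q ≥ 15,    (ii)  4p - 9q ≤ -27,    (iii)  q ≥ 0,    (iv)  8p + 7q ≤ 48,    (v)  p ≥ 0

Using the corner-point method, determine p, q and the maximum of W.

Extreme points and W = 11p + 9q:
  (81/40, 39/10) → W = 459/8
  (93/40, 21/5) → W = 507/8
  (0, 3) → W = 27
  (0, 48/7) → W = 432/7

The optimum lies where -8p + 8q = 15 and 8p + 7q = 48.
Solving simultaneously gives p = 93/40, q = 21/5.

p = 93/40, q = 21/5, maximum W = 507/8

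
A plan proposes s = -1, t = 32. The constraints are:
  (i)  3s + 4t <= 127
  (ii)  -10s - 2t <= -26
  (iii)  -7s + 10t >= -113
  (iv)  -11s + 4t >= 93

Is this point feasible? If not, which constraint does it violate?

feasible

(i): 125 ≤ 127 ✓
(ii): -54 ≤ -26 ✓
(iii): 327 ≥ -113 ✓
(iv): 139 ≥ 93 ✓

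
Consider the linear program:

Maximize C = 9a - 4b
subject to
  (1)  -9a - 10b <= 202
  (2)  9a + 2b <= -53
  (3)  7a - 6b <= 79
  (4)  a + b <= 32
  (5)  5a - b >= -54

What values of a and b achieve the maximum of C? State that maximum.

a = -40/17, b = -541/34, maximum C = 722/17

At the optimal vertex, 9a + 2b = -53 and 7a - 6b = 79.
Solving simultaneously gives a = -40/17, b = -541/34.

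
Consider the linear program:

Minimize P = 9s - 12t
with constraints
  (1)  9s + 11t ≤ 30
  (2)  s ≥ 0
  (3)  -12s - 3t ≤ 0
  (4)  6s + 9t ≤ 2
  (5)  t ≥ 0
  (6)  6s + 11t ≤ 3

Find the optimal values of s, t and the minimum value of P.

s = 0, t = 2/9, minimum P = -8/3

Vertices and P = 9s - 12t:
  (0, 0) → P = 0
  (0, 2/9) → P = -8/3
  (1/3, 0) → P = 3

The optimum lies where s = 0 and 6s + 9t = 2.
Solving simultaneously gives s = 0, t = 2/9.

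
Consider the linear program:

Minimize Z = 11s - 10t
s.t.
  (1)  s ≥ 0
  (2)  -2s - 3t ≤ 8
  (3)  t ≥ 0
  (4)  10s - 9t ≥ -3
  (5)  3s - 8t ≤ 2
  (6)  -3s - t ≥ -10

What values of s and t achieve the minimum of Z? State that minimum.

Vertices and Z = 11s - 10t:
  (0, 0) → Z = 0
  (0, 1/3) → Z = -10/3
  (2/3, 0) → Z = 22/3
  (87/37, 109/37) → Z = -133/37
  (82/27, 8/9) → Z = 662/27

The binding constraints are 10s - 9t = -3 and -3s - t = -10.
Solving simultaneously gives s = 87/37, t = 109/37.

s = 87/37, t = 109/37, minimum Z = -133/37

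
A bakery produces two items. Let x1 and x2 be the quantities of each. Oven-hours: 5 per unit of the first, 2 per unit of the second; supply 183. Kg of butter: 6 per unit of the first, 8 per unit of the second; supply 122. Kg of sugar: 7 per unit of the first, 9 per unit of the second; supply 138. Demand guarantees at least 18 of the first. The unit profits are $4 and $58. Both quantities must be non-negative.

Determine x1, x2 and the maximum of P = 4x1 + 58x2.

Extreme points and P = 4x1 + 58x2:
  (138/7, 0) → P = 552/7
  (18, 0) → P = 72
  (18, 4/3) → P = 448/3

At the optimal vertex, 7x1 + 9x2 = 138 and x1 = 18.
Solving simultaneously gives x1 = 18, x2 = 4/3.

x1 = 18, x2 = 4/3, maximum P = 448/3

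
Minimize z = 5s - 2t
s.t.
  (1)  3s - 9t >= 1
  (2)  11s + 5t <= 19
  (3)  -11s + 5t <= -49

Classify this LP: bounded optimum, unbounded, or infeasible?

From the feasible point (34/11, -3), moving in the direction (-5, -11) keeps every constraint satisfied while z decreases without bound.

unbounded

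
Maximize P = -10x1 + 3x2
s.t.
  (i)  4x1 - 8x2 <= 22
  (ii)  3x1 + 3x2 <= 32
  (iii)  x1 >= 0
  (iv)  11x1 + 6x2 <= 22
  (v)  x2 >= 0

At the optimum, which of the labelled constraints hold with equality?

Vertices and P = -10x1 + 3x2:
  (0, 11/3) → P = 11
  (0, 0) → P = 0
  (2, 0) → P = -20

The maximum is at (0, 11/3). Substituting into each constraint, equality holds for (iii) and (iv); the remaining constraints have slack.

(iii) and (iv)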